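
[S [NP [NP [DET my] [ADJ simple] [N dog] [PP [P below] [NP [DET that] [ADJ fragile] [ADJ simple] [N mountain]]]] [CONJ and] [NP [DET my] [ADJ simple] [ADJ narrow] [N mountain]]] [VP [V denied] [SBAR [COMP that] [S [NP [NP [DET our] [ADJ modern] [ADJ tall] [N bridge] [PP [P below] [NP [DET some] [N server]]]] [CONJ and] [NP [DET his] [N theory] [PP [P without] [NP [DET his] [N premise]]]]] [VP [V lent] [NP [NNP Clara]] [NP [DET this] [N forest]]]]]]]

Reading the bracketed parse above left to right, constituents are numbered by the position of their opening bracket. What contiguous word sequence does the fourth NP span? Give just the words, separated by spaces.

my simple narrow mountain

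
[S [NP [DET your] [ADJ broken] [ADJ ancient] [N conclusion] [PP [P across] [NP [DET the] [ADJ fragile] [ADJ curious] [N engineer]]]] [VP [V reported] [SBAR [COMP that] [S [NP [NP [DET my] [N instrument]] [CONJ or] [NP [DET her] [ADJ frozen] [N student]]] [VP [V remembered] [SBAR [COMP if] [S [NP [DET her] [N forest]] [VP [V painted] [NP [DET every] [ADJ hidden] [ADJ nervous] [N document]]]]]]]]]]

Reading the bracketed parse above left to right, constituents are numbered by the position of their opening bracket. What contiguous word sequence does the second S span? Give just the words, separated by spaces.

my instrument or her frozen student remembered if her forest painted every hidden nervous document

In left-to-right order the S constituents are "your broken ancient conclusion across the fragile curious engineer reported that my instrument or her frozen student remembered if her forest painted every hidden nervous document"; "my instrument or her frozen student remembered if her forest painted every hidden nervous document"; "her forest painted every hidden nervous document". Number 2 is "my instrument or her frozen student remembered if her forest painted every hidden nervous document".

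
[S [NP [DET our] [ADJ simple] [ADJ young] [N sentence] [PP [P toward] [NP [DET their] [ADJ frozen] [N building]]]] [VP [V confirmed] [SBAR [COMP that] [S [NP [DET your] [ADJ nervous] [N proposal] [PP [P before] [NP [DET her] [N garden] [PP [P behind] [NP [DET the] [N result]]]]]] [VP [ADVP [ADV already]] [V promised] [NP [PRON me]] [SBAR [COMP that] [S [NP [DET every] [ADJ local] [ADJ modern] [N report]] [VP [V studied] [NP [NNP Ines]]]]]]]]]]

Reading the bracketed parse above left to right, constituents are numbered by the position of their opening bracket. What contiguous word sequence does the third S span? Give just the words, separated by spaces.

every local modern report studied Ines

Opening `[S` markers occur at word positions 1, 11, 24; the third of these opens the constituent [S every local modern report studied Ines].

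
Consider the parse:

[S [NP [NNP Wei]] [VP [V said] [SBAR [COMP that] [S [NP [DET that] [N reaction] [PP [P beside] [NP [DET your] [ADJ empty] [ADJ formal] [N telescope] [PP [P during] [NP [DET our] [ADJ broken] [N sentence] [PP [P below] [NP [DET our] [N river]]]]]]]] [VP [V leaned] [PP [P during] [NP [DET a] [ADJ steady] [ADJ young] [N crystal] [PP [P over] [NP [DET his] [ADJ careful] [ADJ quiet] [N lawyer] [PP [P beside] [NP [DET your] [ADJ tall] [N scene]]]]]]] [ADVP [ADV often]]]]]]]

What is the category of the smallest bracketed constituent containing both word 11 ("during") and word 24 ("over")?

S

The smallest bracket enclosing both words is [S that reaction beside your empty formal telescope during our broken sentence below our river leaned during a steady young crystal over his careful quiet lawyer beside your tall scene often], so the label is S.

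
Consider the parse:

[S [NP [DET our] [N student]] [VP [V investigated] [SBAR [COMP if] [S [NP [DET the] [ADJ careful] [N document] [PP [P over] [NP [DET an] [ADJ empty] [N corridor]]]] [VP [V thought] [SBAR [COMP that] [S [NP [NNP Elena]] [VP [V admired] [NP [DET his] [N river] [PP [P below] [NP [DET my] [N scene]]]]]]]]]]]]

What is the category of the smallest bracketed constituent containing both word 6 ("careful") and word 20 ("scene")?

Both words fall inside [S the careful document over an empty corridor thought that Elena admired his river below my scene] (words 5–20), and no smaller constituent contains them both. Label: S.

S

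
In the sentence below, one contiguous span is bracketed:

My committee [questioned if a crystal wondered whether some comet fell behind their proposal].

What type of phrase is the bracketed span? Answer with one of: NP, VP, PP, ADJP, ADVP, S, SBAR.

VP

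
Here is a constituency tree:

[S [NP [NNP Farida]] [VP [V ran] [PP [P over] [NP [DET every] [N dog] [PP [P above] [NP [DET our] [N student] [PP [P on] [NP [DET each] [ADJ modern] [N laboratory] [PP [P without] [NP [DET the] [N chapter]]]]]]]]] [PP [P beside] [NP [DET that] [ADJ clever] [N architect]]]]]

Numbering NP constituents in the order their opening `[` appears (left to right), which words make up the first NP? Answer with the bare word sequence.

Farida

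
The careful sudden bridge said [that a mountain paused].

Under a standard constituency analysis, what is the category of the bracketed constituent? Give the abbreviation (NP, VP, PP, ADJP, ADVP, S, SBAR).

SBAR

The span is built around the complementizer "that" — a subordinate clause (SBAR).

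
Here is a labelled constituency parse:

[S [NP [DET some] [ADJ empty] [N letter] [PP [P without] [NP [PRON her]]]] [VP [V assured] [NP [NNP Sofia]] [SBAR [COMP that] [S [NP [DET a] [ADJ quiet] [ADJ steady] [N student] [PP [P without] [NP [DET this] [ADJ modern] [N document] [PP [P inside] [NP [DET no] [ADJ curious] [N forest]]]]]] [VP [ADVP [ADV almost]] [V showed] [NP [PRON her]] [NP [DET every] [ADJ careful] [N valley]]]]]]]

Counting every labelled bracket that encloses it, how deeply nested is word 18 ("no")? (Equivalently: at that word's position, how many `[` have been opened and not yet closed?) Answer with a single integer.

10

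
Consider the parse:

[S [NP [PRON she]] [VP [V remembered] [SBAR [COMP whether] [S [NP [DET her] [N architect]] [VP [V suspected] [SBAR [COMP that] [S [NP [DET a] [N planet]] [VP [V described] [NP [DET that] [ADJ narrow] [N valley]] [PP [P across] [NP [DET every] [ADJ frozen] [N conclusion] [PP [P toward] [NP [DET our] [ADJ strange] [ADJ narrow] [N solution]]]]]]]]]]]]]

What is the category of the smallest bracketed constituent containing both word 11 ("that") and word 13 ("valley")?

NP

The smallest bracket enclosing both words is [NP that narrow valley], so the label is NP.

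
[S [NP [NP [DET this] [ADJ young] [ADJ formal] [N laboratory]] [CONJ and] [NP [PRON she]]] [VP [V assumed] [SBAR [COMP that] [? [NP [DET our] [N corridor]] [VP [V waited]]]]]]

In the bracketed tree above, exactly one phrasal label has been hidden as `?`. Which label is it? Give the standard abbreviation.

S

The `?` node immediately contains: NP, VP. That is the internal structure of a clause, so the label is S.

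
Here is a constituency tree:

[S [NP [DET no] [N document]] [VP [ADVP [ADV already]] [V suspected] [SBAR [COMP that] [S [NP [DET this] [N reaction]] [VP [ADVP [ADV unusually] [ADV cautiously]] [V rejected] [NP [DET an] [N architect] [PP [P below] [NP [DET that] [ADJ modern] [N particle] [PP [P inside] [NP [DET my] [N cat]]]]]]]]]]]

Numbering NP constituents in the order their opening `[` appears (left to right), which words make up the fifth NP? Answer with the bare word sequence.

In left-to-right order the NP constituents are "no document"; "this reaction"; "an architect below that modern particle inside my cat"; "that modern particle inside my cat"; "my cat". Number 5 is "my cat".

my cat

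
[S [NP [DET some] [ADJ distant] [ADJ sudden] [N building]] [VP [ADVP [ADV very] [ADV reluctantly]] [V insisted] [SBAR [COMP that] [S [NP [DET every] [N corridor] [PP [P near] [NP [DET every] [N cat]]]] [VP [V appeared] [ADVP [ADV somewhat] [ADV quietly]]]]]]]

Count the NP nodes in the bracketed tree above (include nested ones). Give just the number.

3

Listing each NP by its span: [NP some distant sudden building]; [NP every corridor near every cat]; [NP every cat] — that makes 3.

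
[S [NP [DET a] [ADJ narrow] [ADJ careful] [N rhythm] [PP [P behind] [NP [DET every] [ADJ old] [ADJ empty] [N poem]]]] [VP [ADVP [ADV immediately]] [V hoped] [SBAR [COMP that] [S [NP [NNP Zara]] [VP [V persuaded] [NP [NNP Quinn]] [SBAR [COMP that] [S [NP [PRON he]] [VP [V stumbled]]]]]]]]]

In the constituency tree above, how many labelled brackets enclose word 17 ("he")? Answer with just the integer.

Path from the root down to the word: S → VP → SBAR → S → VP → SBAR → S → NP → PRON. That is 9 enclosing brackets.

9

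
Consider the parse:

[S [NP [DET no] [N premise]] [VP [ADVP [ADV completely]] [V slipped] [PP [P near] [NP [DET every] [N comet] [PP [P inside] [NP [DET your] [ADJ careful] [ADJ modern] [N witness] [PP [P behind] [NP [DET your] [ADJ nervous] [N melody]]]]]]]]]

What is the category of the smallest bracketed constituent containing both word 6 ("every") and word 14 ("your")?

Word 6 lies under S → VP → PP → NP → DET; word 14 lies under S → VP → PP → NP → PP → NP → PP → NP → DET. The lowest shared node is the NP.

NP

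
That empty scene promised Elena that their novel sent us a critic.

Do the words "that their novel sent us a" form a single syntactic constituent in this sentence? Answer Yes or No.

No

The smallest constituent containing the whole sequence is the subordinate clause [SBAR that their novel sent us a critic], but the sequence is only part of it — it straddles the boundary between complementizer "that" and clause "their novel sent us a critic".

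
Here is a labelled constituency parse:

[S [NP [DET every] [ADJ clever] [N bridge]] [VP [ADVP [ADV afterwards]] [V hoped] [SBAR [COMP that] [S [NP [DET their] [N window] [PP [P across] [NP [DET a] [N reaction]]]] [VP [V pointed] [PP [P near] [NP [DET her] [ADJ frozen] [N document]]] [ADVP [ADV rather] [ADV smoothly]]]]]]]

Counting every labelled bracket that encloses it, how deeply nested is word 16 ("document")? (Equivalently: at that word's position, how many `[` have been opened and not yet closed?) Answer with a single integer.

8

The word sits inside N, which is inside NP, inside PP, inside VP, inside S, inside SBAR, inside VP, inside S — 8 brackets in all.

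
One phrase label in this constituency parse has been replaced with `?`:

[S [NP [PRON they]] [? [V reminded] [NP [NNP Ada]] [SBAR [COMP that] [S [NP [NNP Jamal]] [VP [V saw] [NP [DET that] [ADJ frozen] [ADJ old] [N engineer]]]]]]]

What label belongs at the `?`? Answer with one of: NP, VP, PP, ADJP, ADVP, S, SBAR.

VP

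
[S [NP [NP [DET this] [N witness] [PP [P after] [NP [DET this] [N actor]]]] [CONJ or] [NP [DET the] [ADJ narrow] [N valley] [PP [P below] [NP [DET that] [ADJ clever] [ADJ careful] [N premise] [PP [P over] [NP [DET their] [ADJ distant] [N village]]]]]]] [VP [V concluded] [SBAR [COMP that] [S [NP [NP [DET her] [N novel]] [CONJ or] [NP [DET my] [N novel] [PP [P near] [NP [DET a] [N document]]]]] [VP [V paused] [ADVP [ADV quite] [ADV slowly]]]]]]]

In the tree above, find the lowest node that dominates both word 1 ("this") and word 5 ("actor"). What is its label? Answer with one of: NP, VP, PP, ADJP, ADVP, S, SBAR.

NP

The smallest bracket enclosing both words is [NP this witness after this actor], so the label is NP.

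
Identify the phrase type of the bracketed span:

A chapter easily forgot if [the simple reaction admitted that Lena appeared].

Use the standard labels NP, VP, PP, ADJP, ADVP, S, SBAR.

The span is built around the head "admitted" — a clause (S).

S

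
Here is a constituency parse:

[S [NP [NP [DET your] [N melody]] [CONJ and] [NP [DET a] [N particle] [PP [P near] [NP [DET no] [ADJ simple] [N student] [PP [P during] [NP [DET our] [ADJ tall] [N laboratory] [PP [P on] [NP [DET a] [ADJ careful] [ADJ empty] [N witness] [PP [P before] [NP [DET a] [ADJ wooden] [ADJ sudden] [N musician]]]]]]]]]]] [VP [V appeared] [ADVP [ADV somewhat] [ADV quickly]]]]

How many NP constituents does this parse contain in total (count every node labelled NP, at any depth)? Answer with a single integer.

7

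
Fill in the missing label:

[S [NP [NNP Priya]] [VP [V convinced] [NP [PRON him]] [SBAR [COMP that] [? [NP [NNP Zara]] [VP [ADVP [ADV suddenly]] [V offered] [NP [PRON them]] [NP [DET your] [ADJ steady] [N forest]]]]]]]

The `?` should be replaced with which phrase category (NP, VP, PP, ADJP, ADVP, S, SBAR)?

S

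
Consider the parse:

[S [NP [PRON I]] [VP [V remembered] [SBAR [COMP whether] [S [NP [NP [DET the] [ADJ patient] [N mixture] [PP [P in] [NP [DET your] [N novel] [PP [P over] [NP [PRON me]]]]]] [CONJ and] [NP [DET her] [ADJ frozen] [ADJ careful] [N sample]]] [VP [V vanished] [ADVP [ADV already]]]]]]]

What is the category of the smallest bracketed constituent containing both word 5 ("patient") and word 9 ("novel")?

NP

Word 5 lies under S → VP → SBAR → S → NP → NP → ADJ; word 9 lies under S → VP → SBAR → S → NP → NP → PP → NP → N. The lowest shared node is the NP.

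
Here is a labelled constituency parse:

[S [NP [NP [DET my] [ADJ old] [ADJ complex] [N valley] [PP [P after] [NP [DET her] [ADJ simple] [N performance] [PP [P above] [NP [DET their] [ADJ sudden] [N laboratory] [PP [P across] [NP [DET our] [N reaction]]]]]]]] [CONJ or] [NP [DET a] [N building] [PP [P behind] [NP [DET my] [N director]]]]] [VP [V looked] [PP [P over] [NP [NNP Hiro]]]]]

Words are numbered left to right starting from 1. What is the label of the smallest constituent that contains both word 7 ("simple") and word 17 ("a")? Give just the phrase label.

Word 7 lies under S → NP → NP → PP → NP → ADJ; word 17 lies under S → NP → NP → DET. The lowest shared node is the NP.

NP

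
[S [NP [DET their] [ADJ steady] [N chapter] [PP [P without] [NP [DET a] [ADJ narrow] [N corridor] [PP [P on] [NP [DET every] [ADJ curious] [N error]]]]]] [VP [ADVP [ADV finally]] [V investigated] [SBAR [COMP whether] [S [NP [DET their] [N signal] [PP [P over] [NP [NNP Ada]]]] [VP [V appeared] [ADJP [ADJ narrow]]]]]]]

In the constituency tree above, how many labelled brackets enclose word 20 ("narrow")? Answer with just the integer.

7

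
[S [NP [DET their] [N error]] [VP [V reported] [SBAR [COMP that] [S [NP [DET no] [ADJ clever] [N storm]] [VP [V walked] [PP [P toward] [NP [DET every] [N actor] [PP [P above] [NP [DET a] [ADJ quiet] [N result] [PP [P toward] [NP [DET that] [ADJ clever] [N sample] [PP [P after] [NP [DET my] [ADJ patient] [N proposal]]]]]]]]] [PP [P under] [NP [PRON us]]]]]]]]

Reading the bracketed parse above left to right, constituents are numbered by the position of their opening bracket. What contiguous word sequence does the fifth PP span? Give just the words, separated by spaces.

The PP opening brackets appear, in order, over: "toward every actor above a quiet result toward that clever sample after my patient proposal"; "above a quiet result toward that clever sample after my patient proposal"; "toward that clever sample after my patient proposal"; "after my patient proposal"; "under us". The fifth one spans "under us".

under us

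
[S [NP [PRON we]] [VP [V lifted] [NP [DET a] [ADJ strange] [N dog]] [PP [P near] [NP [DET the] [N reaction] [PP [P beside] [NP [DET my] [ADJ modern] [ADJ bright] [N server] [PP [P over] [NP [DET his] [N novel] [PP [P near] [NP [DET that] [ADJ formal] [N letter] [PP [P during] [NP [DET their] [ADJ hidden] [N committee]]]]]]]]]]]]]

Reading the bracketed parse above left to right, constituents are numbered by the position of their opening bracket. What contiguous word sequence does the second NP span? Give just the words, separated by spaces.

Opening `[NP` markers occur at word positions 1, 3, 7, 10, 15, 18, 22; the second of these opens the constituent [NP a strange dog].

a strange dog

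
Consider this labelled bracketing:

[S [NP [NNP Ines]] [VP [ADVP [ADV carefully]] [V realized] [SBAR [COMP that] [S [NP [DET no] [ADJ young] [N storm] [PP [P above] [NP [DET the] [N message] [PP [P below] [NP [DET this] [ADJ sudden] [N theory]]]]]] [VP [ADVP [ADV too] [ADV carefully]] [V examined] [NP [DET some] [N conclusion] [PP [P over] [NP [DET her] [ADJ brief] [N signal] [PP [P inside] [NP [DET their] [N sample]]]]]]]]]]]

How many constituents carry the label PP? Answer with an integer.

4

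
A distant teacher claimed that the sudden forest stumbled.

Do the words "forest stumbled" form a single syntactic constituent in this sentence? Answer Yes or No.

No

"forest" belongs to the noun phrase "the sudden forest" while "stumbled" belongs to the verb phrase "stumbled"; a span that runs across that boundary is not a single phrase.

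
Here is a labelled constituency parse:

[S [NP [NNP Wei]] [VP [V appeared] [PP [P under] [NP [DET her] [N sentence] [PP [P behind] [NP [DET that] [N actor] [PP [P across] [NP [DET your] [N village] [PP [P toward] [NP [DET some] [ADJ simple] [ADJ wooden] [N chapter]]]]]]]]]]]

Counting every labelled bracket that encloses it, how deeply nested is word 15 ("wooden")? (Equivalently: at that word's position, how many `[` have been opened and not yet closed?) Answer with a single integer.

11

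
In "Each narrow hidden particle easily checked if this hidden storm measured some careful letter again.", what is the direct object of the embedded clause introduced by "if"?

some careful letter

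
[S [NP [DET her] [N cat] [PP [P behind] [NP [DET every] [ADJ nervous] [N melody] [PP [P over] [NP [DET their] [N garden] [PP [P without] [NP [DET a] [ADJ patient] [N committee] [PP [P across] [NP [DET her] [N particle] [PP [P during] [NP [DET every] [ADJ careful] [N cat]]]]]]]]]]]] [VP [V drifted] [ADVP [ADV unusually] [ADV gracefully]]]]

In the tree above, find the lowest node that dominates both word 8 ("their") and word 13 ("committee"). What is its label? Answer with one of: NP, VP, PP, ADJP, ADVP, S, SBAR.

Both words fall inside [NP their garden without a patient committee across her particle during every careful cat] (words 8–20), and no smaller constituent contains them both. Label: NP.

NP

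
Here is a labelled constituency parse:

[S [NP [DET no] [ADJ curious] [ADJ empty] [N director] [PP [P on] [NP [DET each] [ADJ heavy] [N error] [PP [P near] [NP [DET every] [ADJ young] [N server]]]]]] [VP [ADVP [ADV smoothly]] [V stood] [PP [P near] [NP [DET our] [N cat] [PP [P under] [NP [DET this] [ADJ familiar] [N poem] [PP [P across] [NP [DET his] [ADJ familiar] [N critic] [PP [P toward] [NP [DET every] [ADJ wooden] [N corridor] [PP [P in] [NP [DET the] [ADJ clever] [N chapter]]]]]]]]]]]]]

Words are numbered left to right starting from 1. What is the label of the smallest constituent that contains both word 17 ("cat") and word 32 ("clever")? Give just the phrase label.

NP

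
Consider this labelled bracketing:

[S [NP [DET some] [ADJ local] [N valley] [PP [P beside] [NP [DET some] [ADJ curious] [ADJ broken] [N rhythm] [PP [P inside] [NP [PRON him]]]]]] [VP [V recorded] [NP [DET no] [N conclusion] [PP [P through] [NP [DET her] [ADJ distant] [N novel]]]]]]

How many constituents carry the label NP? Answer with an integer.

5

Scanning left to right, an opening `[NP` appears at word positions 1, 5, 10, 12, 15 — 5 in total.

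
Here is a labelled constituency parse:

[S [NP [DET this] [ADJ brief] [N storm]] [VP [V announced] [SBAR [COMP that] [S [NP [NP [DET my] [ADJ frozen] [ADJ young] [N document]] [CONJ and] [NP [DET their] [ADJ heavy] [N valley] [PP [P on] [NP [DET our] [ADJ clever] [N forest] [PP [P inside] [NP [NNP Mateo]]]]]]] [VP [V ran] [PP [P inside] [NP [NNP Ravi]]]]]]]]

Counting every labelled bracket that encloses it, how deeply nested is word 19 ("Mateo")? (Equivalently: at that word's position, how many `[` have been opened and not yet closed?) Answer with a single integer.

11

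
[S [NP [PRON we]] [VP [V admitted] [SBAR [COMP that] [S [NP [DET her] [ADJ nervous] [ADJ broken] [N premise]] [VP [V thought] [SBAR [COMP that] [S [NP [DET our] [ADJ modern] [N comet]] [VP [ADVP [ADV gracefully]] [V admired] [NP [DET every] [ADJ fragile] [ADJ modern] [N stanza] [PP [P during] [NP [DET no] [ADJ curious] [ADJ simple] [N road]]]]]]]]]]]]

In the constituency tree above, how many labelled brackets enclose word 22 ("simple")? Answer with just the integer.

12

Counting open brackets not yet closed at "simple": [S [VP [SBAR [S [VP [SBAR [S [VP [NP [PP [NP [ADJ = 12.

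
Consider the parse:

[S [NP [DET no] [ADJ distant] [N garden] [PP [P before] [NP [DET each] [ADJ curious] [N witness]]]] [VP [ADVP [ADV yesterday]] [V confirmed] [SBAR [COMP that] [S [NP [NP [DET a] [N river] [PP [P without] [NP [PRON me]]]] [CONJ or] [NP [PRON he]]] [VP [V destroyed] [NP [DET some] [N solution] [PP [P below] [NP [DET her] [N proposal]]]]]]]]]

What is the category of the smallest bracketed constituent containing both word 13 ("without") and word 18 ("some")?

S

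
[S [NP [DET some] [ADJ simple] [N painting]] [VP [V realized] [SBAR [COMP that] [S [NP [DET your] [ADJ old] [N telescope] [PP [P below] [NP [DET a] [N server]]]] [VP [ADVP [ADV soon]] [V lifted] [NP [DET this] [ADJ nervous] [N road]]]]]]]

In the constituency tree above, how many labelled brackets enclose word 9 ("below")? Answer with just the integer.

7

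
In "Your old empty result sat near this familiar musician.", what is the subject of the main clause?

The subject of the main clause is the NP immediately before the verb "sat": "your old empty result".

your old empty result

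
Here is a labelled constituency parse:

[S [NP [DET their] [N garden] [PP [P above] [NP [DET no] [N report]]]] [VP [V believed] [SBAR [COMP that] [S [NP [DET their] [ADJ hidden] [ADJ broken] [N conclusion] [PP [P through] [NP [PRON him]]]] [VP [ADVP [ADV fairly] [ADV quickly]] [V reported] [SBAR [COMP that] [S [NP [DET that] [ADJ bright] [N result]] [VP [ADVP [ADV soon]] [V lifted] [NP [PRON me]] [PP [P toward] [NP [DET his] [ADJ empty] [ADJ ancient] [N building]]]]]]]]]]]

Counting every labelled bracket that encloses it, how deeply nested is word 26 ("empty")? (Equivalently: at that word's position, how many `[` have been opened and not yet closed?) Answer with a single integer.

11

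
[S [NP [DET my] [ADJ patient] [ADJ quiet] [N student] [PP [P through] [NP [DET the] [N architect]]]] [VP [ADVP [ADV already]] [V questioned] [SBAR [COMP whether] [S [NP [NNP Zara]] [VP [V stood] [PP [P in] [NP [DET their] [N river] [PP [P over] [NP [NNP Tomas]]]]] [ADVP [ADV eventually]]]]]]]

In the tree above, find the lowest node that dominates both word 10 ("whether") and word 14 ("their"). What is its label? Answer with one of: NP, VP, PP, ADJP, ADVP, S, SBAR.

SBAR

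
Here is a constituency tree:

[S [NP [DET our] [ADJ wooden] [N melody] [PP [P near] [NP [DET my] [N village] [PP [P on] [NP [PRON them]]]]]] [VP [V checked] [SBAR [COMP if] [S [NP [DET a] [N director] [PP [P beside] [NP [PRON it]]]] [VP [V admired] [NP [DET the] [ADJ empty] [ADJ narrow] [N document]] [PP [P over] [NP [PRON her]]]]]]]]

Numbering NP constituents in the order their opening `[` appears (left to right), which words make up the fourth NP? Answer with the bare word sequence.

In left-to-right order the NP constituents are "our wooden melody near my village on them"; "my village on them"; "them"; "a director beside it"; "it"; "the empty narrow document"; "her". Number 4 is "a director beside it".

a director beside it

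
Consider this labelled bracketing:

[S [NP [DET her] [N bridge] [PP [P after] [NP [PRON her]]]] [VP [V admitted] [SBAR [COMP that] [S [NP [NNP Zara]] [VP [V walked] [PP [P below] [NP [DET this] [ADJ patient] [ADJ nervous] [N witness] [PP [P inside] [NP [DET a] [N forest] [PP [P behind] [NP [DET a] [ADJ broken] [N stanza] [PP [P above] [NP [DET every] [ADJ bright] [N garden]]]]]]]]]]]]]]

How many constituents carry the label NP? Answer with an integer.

7

The NP constituents are: [NP her bridge after her]; [NP her]; [NP Zara]; [NP this patient nervous witness inside a forest behind a broken stanza above every bright garden]; [NP a forest behind a broken stanza above every bright garden]; [NP a broken stanza above every bright garden] …. Total: 7.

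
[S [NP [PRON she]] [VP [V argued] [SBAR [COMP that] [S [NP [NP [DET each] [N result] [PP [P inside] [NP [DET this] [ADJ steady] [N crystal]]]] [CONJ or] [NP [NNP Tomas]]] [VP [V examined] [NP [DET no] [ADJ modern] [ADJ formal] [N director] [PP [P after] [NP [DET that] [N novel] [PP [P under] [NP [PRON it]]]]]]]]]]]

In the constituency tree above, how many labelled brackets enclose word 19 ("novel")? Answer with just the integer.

Counting open brackets not yet closed at "novel": [S [VP [SBAR [S [VP [NP [PP [NP [N = 9.

9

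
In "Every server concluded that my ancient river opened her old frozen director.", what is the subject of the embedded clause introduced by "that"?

my ancient river

In the embedded clause introduced by "that" the verb is "opened"; the NP preceding it, "my ancient river", is the subject.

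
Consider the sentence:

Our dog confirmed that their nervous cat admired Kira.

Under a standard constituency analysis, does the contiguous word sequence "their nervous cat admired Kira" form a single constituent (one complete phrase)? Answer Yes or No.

The sequence corresponds to a single S node — the clause "their nervous cat admired Kira".

Yes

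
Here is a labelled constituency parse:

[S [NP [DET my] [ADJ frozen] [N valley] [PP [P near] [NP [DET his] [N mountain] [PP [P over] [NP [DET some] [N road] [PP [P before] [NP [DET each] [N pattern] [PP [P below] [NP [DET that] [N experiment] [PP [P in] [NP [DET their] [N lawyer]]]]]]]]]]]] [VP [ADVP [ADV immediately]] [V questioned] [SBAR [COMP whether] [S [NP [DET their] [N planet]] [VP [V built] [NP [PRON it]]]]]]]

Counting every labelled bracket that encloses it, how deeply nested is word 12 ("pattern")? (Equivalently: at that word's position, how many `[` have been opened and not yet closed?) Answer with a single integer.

Counting open brackets not yet closed at "pattern": [S [NP [PP [NP [PP [NP [PP [NP [N = 9.

9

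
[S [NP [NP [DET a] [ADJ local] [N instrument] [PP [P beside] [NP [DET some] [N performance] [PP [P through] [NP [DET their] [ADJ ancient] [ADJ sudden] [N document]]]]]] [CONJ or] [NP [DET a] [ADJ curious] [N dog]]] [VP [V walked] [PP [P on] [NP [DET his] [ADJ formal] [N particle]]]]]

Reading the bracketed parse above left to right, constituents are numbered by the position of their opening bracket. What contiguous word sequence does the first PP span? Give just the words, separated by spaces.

Opening `[PP` markers occur at word positions 4, 7, 17; the first of these opens the constituent [PP beside some performance through their ancient sudden document].

beside some performance through their ancient sudden document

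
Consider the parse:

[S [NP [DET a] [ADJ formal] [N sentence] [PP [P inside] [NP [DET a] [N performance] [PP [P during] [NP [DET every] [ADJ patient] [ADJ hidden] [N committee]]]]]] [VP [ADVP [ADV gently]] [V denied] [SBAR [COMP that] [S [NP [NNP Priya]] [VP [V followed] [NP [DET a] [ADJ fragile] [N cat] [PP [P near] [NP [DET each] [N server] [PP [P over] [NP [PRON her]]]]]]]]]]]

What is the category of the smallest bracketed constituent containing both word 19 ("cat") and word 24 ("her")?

NP

Word 19 lies under S → VP → SBAR → S → VP → NP → N; word 24 lies under S → VP → SBAR → S → VP → NP → PP → NP → PP → NP → PRON. The lowest shared node is the NP.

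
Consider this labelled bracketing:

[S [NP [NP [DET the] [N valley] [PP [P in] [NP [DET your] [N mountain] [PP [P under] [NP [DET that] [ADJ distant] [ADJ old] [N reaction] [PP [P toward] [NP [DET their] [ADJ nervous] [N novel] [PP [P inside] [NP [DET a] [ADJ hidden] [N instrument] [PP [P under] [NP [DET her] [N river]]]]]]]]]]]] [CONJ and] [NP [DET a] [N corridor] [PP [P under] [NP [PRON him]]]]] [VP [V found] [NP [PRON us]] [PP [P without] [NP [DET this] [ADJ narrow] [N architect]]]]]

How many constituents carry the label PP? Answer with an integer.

Scanning left to right, an opening `[PP` appears at word positions 3, 6, 11, 15, 19, 25, 29 — 7 in total.

7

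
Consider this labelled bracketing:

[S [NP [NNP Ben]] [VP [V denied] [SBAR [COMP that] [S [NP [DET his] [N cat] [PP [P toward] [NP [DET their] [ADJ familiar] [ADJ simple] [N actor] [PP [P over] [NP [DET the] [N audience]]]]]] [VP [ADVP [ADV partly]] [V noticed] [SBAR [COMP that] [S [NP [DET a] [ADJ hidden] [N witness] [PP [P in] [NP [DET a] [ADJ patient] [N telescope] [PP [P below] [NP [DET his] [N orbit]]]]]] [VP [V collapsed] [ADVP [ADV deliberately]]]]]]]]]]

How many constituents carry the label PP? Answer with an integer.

The PP constituents are: [PP toward their familiar simple actor over the audience]; [PP over the audience]; [PP in a patient telescope below his orbit]; [PP below his orbit]. Total: 4.

4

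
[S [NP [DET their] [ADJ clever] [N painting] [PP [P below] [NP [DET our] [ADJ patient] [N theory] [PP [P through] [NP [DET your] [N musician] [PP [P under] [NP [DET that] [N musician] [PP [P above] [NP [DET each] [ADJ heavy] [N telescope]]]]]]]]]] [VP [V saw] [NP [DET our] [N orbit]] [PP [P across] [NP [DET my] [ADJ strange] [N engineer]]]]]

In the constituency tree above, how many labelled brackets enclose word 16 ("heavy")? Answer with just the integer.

11

Counting open brackets not yet closed at "heavy": [S [NP [PP [NP [PP [NP [PP [NP [PP [NP [ADJ = 11.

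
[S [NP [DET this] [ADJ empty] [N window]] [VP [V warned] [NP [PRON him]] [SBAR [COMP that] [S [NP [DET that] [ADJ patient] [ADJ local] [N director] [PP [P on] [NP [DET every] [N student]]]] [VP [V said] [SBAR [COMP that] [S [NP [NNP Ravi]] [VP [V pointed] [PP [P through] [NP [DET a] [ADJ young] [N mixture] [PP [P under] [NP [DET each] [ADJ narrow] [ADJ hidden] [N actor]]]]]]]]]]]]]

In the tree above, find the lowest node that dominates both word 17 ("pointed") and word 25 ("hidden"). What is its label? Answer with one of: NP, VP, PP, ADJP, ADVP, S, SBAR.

VP

Both words fall inside [VP pointed through a young mixture under each narrow hidden actor] (words 17–26), and no smaller constituent contains them both. Label: VP.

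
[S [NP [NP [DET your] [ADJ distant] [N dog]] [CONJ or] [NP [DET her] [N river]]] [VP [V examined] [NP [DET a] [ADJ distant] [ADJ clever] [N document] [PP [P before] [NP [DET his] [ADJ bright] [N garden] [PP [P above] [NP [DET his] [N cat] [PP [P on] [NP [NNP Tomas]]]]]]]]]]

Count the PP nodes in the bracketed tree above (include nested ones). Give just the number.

3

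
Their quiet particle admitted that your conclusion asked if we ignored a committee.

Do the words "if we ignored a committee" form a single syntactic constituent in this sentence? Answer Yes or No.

"if we ignored a committee" is exactly the subordinate clause [SBAR if we ignored a committee], a complete constituent.

Yes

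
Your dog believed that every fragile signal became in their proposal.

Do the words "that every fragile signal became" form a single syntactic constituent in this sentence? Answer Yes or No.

No

The smallest constituent containing the whole sequence is the subordinate clause [SBAR that every fragile signal became in their proposal], but the sequence is only part of it — it straddles the boundary between complementizer "that" and clause "every fragile signal became in their proposal".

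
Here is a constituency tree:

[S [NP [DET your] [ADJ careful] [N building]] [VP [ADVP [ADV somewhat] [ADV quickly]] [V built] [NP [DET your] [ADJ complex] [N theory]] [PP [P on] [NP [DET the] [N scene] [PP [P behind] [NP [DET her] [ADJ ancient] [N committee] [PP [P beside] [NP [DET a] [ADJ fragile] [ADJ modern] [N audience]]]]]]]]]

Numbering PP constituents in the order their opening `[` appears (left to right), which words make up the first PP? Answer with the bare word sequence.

on the scene behind her ancient committee beside a fragile modern audience

In left-to-right order the PP constituents are "on the scene behind her ancient committee beside a fragile modern audience"; "behind her ancient committee beside a fragile modern audience"; "beside a fragile modern audience". Number 1 is "on the scene behind her ancient committee beside a fragile modern audience".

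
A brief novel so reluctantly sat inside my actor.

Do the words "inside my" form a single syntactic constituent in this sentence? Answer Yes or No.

No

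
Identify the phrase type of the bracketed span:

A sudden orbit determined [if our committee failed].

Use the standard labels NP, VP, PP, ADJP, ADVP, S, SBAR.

SBAR

The span is built around the complementizer "if" — a subordinate clause (SBAR).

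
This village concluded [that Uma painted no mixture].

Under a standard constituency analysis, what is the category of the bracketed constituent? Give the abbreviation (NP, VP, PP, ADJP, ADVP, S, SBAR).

SBAR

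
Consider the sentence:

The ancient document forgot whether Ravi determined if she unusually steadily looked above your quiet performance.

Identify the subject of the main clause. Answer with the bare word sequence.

In the main clause the verb is "forgot"; the NP preceding it, "the ancient document", is the subject.

the ancient document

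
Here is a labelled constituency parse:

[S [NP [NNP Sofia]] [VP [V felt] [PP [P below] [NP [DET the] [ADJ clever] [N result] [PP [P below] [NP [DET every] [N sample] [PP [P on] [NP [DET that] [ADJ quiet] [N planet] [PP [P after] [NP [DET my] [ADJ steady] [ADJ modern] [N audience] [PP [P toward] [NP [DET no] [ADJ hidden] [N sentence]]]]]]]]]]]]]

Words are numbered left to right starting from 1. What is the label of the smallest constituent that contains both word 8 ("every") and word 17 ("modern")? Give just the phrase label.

Word 8 lies under S → VP → PP → NP → PP → NP → DET; word 17 lies under S → VP → PP → NP → PP → NP → PP → NP → PP → NP → ADJ. The lowest shared node is the NP.

NP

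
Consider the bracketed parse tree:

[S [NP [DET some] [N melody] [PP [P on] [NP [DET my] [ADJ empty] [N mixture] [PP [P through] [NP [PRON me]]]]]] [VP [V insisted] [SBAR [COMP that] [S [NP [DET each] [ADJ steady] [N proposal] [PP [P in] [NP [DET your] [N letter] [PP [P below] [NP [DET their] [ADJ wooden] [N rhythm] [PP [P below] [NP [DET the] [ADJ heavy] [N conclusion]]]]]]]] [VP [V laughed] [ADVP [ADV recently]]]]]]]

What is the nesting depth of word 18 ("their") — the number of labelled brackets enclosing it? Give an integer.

The word sits inside DET, which is inside NP, inside PP, inside NP, inside PP, inside NP, inside S, inside SBAR, inside VP, inside S — 10 brackets in all.

10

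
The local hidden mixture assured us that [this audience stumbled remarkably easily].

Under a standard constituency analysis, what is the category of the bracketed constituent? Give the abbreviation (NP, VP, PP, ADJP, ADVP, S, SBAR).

"stumbled" is the head of the bracketed span, so the span is a clause: S.

S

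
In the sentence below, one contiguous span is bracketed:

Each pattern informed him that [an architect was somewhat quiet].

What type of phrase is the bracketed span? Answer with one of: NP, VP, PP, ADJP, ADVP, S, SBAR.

The bracketed span "an architect was somewhat quiet" is headed by "was", making it a clause (S).

S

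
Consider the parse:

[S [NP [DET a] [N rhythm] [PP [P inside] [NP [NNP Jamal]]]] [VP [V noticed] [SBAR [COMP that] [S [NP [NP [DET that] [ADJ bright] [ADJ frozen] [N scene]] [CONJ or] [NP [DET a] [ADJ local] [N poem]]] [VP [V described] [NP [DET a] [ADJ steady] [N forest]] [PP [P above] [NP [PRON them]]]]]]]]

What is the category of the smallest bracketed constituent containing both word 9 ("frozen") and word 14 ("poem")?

NP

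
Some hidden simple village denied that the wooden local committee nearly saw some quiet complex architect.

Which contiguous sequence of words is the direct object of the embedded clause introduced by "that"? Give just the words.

some quiet complex architect

The verb of the embedded clause introduced by "that" is "saw"; its direct object is the NP "some quiet complex architect".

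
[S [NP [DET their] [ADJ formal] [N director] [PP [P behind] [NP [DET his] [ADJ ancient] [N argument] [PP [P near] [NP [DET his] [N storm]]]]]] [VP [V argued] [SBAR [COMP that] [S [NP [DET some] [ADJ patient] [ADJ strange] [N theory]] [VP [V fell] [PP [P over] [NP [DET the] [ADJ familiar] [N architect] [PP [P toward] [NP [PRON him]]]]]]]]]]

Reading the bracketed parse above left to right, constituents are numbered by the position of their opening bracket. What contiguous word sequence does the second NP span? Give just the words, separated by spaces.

his ancient argument near his storm

In left-to-right order the NP constituents are "their formal director behind his ancient argument near his storm"; "his ancient argument near his storm"; "his storm"; "some patient strange theory"; "the familiar architect toward him"; "him". Number 2 is "his ancient argument near his storm".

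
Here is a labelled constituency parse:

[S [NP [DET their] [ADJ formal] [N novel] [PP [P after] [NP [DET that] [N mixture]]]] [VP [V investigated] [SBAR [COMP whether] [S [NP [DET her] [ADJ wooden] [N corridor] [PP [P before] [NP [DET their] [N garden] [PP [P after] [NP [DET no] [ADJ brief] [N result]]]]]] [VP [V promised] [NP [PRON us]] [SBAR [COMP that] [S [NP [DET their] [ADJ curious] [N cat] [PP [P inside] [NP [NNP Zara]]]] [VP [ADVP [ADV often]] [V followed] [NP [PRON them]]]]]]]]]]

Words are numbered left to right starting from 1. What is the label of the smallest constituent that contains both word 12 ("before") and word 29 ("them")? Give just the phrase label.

S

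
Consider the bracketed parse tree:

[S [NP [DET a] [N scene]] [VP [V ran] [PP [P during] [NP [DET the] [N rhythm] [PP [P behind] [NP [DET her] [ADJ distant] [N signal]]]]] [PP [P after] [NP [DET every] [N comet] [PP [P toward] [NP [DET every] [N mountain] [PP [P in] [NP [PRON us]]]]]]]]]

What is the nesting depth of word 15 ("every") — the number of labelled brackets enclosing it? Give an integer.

7

Path from the root down to the word: S → VP → PP → NP → PP → NP → DET. That is 7 enclosing brackets.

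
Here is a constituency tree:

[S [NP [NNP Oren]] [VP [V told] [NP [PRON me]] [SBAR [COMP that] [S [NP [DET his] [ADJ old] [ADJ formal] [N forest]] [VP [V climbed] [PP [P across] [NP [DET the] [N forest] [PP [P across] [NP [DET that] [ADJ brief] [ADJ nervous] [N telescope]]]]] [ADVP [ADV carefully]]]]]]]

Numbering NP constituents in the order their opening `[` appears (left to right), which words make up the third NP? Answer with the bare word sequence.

The NP opening brackets appear, in order, over: "Oren"; "me"; "his old formal forest"; "the forest across that brief nervous telescope"; "that brief nervous telescope". The third one spans "his old formal forest".

his old formal forest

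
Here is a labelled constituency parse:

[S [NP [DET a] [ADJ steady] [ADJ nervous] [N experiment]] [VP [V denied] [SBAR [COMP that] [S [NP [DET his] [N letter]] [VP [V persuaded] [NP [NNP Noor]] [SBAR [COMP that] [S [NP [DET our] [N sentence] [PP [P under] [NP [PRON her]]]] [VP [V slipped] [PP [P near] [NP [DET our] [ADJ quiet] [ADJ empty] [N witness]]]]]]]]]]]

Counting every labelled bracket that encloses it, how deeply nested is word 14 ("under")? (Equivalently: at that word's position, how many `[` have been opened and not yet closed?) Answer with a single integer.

10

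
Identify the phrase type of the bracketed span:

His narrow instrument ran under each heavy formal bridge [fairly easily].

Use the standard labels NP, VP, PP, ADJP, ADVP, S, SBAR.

ADVP

"easily" is the head of the bracketed span, so the span is an adverb phrase: ADVP.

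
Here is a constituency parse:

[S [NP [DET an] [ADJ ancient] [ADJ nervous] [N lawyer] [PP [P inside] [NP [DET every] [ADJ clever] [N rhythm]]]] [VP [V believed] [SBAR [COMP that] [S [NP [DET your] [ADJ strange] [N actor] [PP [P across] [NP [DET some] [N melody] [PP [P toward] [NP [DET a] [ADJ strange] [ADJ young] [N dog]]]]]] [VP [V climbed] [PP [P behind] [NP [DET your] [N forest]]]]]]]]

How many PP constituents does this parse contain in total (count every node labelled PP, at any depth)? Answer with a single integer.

Listing each PP by its span: [PP inside every clever rhythm]; [PP across some melody toward a strange young dog]; [PP toward a strange young dog]; [PP behind your forest] — that makes 4.

4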